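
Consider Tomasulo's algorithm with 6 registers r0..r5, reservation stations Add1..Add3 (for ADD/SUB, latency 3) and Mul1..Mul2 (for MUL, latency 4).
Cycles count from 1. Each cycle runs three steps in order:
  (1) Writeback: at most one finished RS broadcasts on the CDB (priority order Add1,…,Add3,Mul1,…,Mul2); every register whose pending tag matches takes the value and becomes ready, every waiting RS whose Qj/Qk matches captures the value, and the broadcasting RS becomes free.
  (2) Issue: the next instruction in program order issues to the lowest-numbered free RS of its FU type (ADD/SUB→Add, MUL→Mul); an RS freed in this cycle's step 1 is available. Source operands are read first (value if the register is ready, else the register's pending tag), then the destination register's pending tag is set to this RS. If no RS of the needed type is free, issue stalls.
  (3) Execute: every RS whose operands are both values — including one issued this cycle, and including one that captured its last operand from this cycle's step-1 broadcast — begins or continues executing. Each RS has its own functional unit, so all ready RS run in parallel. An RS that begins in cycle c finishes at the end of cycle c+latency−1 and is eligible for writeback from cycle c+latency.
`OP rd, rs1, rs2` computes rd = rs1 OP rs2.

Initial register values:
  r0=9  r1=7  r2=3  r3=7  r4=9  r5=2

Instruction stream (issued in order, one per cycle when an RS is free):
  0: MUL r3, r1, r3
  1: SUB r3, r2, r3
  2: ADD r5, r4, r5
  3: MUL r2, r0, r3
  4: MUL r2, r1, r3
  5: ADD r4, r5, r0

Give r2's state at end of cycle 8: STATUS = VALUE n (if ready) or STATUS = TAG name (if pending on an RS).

  c1: issue MUL r3<-Mul1  regs: r0:9,r1:7,r2:3,r3:Mul1,r4:9,r5:2
  c2: issue SUB r3<-Add1  regs: r0:9,r1:7,r2:3,r3:Add1,r4:9,r5:2
  c3: issue ADD r5<-Add2  regs: r0:9,r1:7,r2:3,r3:Add1,r4:9,r5:Add2
  c4: issue MUL r2<-Mul2  regs: r0:9,r1:7,r2:Mul2,r3:Add1,r4:9,r5:Add2
  c5: CDB Mul1=49; issue MUL r2<-Mul1  regs: r0:9,r1:7,r2:Mul1,r3:Add1,r4:9,r5:Add2
  c6: CDB Add2=11; issue ADD r4<-Add2  regs: r0:9,r1:7,r2:Mul1,r3:Add1,r4:Add2,r5:11
  c7: -  regs: r0:9,r1:7,r2:Mul1,r3:Add1,r4:Add2,r5:11
  c8: CDB Add1=-46  regs: r0:9,r1:7,r2:Mul1,r3:-46,r4:Add2,r5:11

STATUS = TAG Mul1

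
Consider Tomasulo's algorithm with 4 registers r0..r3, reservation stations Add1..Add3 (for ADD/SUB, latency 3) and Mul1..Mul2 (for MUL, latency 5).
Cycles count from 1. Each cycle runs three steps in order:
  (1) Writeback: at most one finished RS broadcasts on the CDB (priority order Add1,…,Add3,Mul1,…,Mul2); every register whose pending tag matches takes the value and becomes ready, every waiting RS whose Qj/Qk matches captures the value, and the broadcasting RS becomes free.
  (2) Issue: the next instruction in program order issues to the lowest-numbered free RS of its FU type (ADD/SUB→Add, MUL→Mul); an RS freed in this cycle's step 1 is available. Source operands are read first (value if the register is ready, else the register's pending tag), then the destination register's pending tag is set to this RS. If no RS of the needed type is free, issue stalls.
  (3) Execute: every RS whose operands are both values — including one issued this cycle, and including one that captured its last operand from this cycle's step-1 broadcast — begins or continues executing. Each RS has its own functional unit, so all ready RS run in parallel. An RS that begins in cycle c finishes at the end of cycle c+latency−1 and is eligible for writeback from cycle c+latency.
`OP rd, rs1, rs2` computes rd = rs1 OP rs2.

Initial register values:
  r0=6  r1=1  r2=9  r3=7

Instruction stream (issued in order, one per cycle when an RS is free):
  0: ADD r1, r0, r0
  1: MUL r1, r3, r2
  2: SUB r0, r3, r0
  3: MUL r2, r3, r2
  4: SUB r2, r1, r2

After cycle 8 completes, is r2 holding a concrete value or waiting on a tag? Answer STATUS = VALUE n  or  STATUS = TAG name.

c1: issue ADD r1<-Add1 | r0:6,r1:Add1,r2:9,r3:7
c2: issue MUL r1<-Mul1 | r0:6,r1:Mul1,r2:9,r3:7
c3: issue SUB r0<-Add2 | r0:Add2,r1:Mul1,r2:9,r3:7
c4: CDB Add1=12; issue MUL r2<-Mul2 | r0:Add2,r1:Mul1,r2:Mul2,r3:7
c5: issue SUB r2<-Add1 | r0:Add2,r1:Mul1,r2:Add1,r3:7
c6: CDB Add2=1 | r0:1,r1:Mul1,r2:Add1,r3:7
c7: CDB Mul1=63 | r0:1,r1:63,r2:Add1,r3:7
c8: - | r0:1,r1:63,r2:Add1,r3:7

STATUS = TAG Add1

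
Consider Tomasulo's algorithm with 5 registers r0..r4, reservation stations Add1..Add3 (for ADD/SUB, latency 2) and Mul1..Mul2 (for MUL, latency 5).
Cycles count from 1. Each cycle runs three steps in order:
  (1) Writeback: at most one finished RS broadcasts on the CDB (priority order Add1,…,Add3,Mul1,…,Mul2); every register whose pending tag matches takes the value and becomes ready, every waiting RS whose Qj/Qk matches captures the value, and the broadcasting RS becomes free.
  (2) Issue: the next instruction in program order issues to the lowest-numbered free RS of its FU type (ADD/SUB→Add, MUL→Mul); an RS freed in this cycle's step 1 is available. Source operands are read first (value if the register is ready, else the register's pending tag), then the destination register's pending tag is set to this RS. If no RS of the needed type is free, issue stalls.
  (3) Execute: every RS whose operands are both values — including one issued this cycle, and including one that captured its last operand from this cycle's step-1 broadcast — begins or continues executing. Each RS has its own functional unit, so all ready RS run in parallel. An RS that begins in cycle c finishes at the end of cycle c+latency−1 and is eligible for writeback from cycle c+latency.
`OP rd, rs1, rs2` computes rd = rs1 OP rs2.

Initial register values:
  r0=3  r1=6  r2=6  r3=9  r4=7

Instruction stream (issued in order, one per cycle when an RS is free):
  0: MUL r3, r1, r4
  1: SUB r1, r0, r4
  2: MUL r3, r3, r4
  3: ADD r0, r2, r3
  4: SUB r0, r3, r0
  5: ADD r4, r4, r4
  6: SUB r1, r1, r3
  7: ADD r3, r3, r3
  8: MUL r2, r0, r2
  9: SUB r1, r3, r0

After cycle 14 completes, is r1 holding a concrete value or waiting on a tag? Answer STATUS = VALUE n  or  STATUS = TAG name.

  c1: issue MUL r3<-Mul1  regs: r0:3,r1:6,r2:6,r3:Mul1,r4:7
  c2: issue SUB r1<-Add1  regs: r0:3,r1:Add1,r2:6,r3:Mul1,r4:7
  c3: issue MUL r3<-Mul2  regs: r0:3,r1:Add1,r2:6,r3:Mul2,r4:7
  c4: CDB Add1=-4; issue ADD r0<-Add1  regs: r0:Add1,r1:-4,r2:6,r3:Mul2,r4:7
  c5: issue SUB r0<-Add2  regs: r0:Add2,r1:-4,r2:6,r3:Mul2,r4:7
  c6: CDB Mul1=42; issue ADD r4<-Add3  regs: r0:Add2,r1:-4,r2:6,r3:Mul2,r4:Add3
  c7: stall  regs: r0:Add2,r1:-4,r2:6,r3:Mul2,r4:Add3
  c8: CDB Add3=14; issue SUB r1<-Add3  regs: r0:Add2,r1:Add3,r2:6,r3:Mul2,r4:14
  c9: stall  regs: r0:Add2,r1:Add3,r2:6,r3:Mul2,r4:14
  c10: stall  regs: r0:Add2,r1:Add3,r2:6,r3:Mul2,r4:14
  c11: CDB Mul2=294; stall  regs: r0:Add2,r1:Add3,r2:6,r3:294,r4:14
  c12: stall  regs: r0:Add2,r1:Add3,r2:6,r3:294,r4:14
  c13: CDB Add1=300; issue ADD r3<-Add1  regs: r0:Add2,r1:Add3,r2:6,r3:Add1,r4:14
  c14: CDB Add3=-298; issue MUL r2<-Mul1  regs: r0:Add2,r1:-298,r2:Mul1,r3:Add1,r4:14

STATUS = VALUE -298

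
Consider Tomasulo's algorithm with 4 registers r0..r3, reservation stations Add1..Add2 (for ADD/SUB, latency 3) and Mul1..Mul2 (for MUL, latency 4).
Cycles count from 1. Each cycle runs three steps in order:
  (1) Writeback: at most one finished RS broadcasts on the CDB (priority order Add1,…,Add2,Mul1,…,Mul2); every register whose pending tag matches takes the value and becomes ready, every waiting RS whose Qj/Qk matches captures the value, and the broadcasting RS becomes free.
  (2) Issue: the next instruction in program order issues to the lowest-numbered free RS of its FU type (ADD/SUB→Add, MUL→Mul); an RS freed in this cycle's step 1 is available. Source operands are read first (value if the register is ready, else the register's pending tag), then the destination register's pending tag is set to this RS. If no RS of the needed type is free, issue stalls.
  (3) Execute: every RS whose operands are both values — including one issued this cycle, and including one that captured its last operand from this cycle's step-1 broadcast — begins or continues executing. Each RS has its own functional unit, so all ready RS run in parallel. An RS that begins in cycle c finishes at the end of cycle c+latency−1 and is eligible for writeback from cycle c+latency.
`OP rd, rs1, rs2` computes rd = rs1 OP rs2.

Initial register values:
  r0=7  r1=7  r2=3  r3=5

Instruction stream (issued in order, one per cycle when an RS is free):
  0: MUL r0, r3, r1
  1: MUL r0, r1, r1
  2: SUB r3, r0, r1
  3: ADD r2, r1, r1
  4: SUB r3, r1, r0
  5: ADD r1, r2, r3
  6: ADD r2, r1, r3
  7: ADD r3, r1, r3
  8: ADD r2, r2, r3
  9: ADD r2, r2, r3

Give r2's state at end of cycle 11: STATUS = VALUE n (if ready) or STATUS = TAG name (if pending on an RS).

STATUS = TAG Add2

  c1: issue MUL r0<-Mul1  regs: r0:Mul1,r1:7,r2:3,r3:5
  c2: issue MUL r0<-Mul2  regs: r0:Mul2,r1:7,r2:3,r3:5
  c3: issue SUB r3<-Add1  regs: r0:Mul2,r1:7,r2:3,r3:Add1
  c4: issue ADD r2<-Add2  regs: r0:Mul2,r1:7,r2:Add2,r3:Add1
  c5: CDB Mul1=35; stall  regs: r0:Mul2,r1:7,r2:Add2,r3:Add1
  c6: CDB Mul2=49; stall  regs: r0:49,r1:7,r2:Add2,r3:Add1
  c7: CDB Add2=14; issue SUB r3<-Add2  regs: r0:49,r1:7,r2:14,r3:Add2
  c8: stall  regs: r0:49,r1:7,r2:14,r3:Add2
  c9: CDB Add1=42; issue ADD r1<-Add1  regs: r0:49,r1:Add1,r2:14,r3:Add2
  c10: CDB Add2=-42; issue ADD r2<-Add2  regs: r0:49,r1:Add1,r2:Add2,r3:-42
  c11: stall  regs: r0:49,r1:Add1,r2:Add2,r3:-42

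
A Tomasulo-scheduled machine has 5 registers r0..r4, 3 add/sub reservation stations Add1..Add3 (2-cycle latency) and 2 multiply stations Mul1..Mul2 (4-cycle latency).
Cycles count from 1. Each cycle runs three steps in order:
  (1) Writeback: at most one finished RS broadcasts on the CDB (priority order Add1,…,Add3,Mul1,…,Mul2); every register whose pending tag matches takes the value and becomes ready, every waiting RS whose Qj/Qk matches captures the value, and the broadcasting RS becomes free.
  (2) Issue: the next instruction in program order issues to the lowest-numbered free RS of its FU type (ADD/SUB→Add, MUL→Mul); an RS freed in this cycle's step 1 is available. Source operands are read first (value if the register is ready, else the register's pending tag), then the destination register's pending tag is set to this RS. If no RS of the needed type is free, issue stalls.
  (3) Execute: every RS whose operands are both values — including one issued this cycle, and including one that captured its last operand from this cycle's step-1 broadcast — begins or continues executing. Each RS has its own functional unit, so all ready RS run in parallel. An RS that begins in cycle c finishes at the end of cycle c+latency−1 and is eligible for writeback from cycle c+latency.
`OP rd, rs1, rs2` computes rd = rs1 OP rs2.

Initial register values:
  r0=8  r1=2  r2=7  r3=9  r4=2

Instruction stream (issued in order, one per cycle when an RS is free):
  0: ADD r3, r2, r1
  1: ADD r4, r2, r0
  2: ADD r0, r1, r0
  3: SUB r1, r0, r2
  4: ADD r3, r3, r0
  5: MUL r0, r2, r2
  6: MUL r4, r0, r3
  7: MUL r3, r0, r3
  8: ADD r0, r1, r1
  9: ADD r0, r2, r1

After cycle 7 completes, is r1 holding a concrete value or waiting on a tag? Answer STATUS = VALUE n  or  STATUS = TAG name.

cycle 1: issue ADD r3<-Add1 // r0:8,r1:2,r2:7,r3:Add1,r4:2
cycle 2: issue ADD r4<-Add2 // r0:8,r1:2,r2:7,r3:Add1,r4:Add2
cycle 3: CDB Add1=9; issue ADD r0<-Add1 // r0:Add1,r1:2,r2:7,r3:9,r4:Add2
cycle 4: CDB Add2=15; issue SUB r1<-Add2 // r0:Add1,r1:Add2,r2:7,r3:9,r4:15
cycle 5: CDB Add1=10; issue ADD r3<-Add1 // r0:10,r1:Add2,r2:7,r3:Add1,r4:15
cycle 6: issue MUL r0<-Mul1 // r0:Mul1,r1:Add2,r2:7,r3:Add1,r4:15
cycle 7: CDB Add1=19; issue MUL r4<-Mul2 // r0:Mul1,r1:Add2,r2:7,r3:19,r4:Mul2

STATUS = TAG Add2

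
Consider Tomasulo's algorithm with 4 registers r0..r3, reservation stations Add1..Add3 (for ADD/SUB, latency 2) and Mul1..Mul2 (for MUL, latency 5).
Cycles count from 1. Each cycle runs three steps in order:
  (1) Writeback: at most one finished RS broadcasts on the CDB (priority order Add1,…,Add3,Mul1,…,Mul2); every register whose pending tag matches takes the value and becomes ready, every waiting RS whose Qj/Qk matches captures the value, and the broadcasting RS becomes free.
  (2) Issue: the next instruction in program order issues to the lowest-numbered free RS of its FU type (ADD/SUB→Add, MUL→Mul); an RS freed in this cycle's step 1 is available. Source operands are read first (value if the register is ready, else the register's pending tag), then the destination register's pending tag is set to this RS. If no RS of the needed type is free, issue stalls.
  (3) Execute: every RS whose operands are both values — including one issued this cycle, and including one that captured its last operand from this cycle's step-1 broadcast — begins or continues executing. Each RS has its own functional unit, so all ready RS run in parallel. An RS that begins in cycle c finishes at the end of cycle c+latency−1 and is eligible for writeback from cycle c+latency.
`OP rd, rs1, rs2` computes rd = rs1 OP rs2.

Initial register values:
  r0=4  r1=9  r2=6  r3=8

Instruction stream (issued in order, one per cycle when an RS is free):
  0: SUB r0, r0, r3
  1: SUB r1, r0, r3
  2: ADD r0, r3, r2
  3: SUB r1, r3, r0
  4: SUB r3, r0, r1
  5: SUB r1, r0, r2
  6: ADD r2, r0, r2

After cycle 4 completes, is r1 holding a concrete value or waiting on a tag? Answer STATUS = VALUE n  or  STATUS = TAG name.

cycle 1: issue SUB r0<-Add1 // r0:Add1,r1:9,r2:6,r3:8
cycle 2: issue SUB r1<-Add2 // r0:Add1,r1:Add2,r2:6,r3:8
cycle 3: CDB Add1=-4; issue ADD r0<-Add1 // r0:Add1,r1:Add2,r2:6,r3:8
cycle 4: issue SUB r1<-Add3 // r0:Add1,r1:Add3,r2:6,r3:8

STATUS = TAG Add3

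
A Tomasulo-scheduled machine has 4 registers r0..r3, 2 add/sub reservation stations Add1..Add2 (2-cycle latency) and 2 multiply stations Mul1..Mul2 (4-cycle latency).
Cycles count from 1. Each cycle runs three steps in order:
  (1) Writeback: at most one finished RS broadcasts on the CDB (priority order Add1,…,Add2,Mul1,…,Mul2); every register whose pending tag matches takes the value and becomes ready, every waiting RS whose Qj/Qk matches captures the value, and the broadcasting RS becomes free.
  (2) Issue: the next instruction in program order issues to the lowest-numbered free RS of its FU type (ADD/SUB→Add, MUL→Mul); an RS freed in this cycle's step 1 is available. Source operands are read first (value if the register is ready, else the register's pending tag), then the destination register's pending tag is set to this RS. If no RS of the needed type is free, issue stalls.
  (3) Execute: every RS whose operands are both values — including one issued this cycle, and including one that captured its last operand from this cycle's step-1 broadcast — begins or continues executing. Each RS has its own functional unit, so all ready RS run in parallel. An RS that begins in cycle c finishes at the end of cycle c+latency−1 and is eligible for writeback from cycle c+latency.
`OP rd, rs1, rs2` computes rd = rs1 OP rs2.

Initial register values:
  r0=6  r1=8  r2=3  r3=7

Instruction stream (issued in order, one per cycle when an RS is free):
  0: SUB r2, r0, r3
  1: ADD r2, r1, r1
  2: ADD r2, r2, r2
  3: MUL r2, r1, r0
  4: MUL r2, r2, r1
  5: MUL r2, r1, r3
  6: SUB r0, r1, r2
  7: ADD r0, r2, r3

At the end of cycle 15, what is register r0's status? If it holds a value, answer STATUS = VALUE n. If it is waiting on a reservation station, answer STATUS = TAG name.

STATUS = VALUE 63

c1: issue SUB r2<-Add1 | r0:6,r1:8,r2:Add1,r3:7
c2: issue ADD r2<-Add2 | r0:6,r1:8,r2:Add2,r3:7
c3: CDB Add1=-1; issue ADD r2<-Add1 | r0:6,r1:8,r2:Add1,r3:7
c4: CDB Add2=16; issue MUL r2<-Mul1 | r0:6,r1:8,r2:Mul1,r3:7
c5: issue MUL r2<-Mul2 | r0:6,r1:8,r2:Mul2,r3:7
c6: CDB Add1=32; stall | r0:6,r1:8,r2:Mul2,r3:7
c7: stall | r0:6,r1:8,r2:Mul2,r3:7
c8: CDB Mul1=48; issue MUL r2<-Mul1 | r0:6,r1:8,r2:Mul1,r3:7
c9: issue SUB r0<-Add1 | r0:Add1,r1:8,r2:Mul1,r3:7
c10: issue ADD r0<-Add2 | r0:Add2,r1:8,r2:Mul1,r3:7
c11: - | r0:Add2,r1:8,r2:Mul1,r3:7
c12: CDB Mul1=56 | r0:Add2,r1:8,r2:56,r3:7
c13: CDB Mul2=384 | r0:Add2,r1:8,r2:56,r3:7
c14: CDB Add1=-48 | r0:Add2,r1:8,r2:56,r3:7
c15: CDB Add2=63 | r0:63,r1:8,r2:56,r3:7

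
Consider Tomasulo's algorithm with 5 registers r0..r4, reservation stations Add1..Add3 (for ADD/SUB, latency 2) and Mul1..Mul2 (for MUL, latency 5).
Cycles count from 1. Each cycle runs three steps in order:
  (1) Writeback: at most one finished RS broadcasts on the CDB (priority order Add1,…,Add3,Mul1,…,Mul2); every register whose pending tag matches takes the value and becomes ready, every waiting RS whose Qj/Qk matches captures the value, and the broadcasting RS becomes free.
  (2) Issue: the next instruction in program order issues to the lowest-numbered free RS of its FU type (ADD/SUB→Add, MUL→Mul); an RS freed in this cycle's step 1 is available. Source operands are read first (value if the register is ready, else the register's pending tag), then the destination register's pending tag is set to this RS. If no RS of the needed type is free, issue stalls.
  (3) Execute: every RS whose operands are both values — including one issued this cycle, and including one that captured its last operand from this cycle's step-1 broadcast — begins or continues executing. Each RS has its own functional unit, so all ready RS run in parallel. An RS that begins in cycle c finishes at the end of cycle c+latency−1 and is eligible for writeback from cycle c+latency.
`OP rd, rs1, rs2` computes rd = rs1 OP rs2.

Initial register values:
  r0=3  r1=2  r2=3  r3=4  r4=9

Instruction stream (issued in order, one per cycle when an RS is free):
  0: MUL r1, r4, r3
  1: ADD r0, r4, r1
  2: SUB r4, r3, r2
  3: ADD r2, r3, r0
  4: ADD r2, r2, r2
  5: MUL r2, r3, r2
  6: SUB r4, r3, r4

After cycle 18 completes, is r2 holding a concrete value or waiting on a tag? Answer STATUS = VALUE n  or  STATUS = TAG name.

STATUS = VALUE 392

cycle 1: issue MUL r1<-Mul1 // r0:3,r1:Mul1,r2:3,r3:4,r4:9
cycle 2: issue ADD r0<-Add1 // r0:Add1,r1:Mul1,r2:3,r3:4,r4:9
cycle 3: issue SUB r4<-Add2 // r0:Add1,r1:Mul1,r2:3,r3:4,r4:Add2
cycle 4: issue ADD r2<-Add3 // r0:Add1,r1:Mul1,r2:Add3,r3:4,r4:Add2
cycle 5: CDB Add2=1; issue ADD r2<-Add2 // r0:Add1,r1:Mul1,r2:Add2,r3:4,r4:1
cycle 6: CDB Mul1=36; issue MUL r2<-Mul1 // r0:Add1,r1:36,r2:Mul1,r3:4,r4:1
cycle 7: stall // r0:Add1,r1:36,r2:Mul1,r3:4,r4:1
cycle 8: CDB Add1=45; issue SUB r4<-Add1 // r0:45,r1:36,r2:Mul1,r3:4,r4:Add1
cycle 9: - // r0:45,r1:36,r2:Mul1,r3:4,r4:Add1
cycle 10: CDB Add1=3 // r0:45,r1:36,r2:Mul1,r3:4,r4:3
cycle 11: CDB Add3=49 // r0:45,r1:36,r2:Mul1,r3:4,r4:3
cycle 12: - // r0:45,r1:36,r2:Mul1,r3:4,r4:3
cycle 13: CDB Add2=98 // r0:45,r1:36,r2:Mul1,r3:4,r4:3
cycle 14: - // r0:45,r1:36,r2:Mul1,r3:4,r4:3
cycle 15: - // r0:45,r1:36,r2:Mul1,r3:4,r4:3
cycle 16: - // r0:45,r1:36,r2:Mul1,r3:4,r4:3
cycle 17: - // r0:45,r1:36,r2:Mul1,r3:4,r4:3
cycle 18: CDB Mul1=392 // r0:45,r1:36,r2:392,r3:4,r4:3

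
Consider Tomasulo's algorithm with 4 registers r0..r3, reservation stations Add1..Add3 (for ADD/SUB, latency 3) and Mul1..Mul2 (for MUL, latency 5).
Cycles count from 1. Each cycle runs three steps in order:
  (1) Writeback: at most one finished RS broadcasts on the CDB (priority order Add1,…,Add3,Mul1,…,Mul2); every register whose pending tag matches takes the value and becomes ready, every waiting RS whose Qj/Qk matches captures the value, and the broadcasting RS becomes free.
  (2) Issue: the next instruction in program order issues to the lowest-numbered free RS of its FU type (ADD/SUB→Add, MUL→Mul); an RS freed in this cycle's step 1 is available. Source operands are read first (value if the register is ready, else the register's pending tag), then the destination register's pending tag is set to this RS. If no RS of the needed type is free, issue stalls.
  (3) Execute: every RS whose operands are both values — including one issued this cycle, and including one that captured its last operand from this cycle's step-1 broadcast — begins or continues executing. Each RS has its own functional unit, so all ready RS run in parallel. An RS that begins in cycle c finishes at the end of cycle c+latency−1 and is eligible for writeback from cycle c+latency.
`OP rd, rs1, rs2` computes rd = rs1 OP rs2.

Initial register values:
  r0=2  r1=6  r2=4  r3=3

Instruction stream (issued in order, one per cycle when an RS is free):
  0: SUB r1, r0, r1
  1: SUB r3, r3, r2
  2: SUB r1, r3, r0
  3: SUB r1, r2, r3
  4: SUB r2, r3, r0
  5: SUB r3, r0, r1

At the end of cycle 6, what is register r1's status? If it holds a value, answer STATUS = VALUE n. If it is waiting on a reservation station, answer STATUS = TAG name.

  c1: issue SUB r1<-Add1  regs: r0:2,r1:Add1,r2:4,r3:3
  c2: issue SUB r3<-Add2  regs: r0:2,r1:Add1,r2:4,r3:Add2
  c3: issue SUB r1<-Add3  regs: r0:2,r1:Add3,r2:4,r3:Add2
  c4: CDB Add1=-4; issue SUB r1<-Add1  regs: r0:2,r1:Add1,r2:4,r3:Add2
  c5: CDB Add2=-1; issue SUB r2<-Add2  regs: r0:2,r1:Add1,r2:Add2,r3:-1
  c6: stall  regs: r0:2,r1:Add1,r2:Add2,r3:-1

STATUS = TAG Add1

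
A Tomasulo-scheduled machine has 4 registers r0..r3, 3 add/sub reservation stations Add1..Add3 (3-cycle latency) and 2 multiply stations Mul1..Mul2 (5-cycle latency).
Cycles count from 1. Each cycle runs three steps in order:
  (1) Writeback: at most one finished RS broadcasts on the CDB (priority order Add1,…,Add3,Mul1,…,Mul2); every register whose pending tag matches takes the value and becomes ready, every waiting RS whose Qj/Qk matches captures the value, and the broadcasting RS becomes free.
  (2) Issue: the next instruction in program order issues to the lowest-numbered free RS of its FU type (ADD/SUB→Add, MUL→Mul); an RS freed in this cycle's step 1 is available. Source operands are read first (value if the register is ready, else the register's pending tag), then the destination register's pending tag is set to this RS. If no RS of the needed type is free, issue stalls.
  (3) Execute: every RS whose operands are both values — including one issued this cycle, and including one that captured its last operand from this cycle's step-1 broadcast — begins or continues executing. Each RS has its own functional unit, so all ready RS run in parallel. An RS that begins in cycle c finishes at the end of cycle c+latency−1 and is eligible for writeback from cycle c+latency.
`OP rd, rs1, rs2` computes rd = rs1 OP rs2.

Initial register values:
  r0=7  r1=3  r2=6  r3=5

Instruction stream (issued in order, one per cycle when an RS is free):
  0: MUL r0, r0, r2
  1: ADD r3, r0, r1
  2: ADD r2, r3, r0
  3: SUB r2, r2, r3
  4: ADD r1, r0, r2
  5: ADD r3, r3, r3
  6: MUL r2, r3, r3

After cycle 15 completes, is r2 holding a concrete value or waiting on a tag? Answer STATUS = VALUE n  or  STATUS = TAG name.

STATUS = TAG Mul1

c1: issue MUL r0<-Mul1 | r0:Mul1,r1:3,r2:6,r3:5
c2: issue ADD r3<-Add1 | r0:Mul1,r1:3,r2:6,r3:Add1
c3: issue ADD r2<-Add2 | r0:Mul1,r1:3,r2:Add2,r3:Add1
c4: issue SUB r2<-Add3 | r0:Mul1,r1:3,r2:Add3,r3:Add1
c5: stall | r0:Mul1,r1:3,r2:Add3,r3:Add1
c6: CDB Mul1=42; stall | r0:42,r1:3,r2:Add3,r3:Add1
c7: stall | r0:42,r1:3,r2:Add3,r3:Add1
c8: stall | r0:42,r1:3,r2:Add3,r3:Add1
c9: CDB Add1=45; issue ADD r1<-Add1 | r0:42,r1:Add1,r2:Add3,r3:45
c10: stall | r0:42,r1:Add1,r2:Add3,r3:45
c11: stall | r0:42,r1:Add1,r2:Add3,r3:45
c12: CDB Add2=87; issue ADD r3<-Add2 | r0:42,r1:Add1,r2:Add3,r3:Add2
c13: issue MUL r2<-Mul1 | r0:42,r1:Add1,r2:Mul1,r3:Add2
c14: - | r0:42,r1:Add1,r2:Mul1,r3:Add2
c15: CDB Add2=90 | r0:42,r1:Add1,r2:Mul1,r3:90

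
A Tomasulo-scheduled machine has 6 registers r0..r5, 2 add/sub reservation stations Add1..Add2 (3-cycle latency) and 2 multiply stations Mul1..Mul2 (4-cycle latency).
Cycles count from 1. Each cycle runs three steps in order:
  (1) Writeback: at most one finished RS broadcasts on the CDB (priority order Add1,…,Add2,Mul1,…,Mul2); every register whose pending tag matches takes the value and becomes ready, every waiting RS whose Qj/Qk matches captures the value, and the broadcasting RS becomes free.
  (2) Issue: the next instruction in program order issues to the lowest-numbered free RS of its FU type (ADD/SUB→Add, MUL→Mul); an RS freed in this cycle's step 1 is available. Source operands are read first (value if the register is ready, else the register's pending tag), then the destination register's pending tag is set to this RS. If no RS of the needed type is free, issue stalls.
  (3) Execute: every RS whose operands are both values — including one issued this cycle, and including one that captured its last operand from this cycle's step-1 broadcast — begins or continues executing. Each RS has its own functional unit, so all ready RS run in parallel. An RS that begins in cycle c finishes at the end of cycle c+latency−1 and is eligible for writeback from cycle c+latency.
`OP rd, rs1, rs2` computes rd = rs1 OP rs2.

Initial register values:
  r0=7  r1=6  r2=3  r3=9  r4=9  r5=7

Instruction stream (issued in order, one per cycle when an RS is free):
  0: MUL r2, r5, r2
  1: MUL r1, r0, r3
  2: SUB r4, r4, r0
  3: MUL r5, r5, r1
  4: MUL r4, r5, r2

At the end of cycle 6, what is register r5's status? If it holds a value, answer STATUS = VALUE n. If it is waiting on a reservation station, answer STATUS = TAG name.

STATUS = TAG Mul1

cycle 1: issue MUL r2<-Mul1 // r0:7,r1:6,r2:Mul1,r3:9,r4:9,r5:7
cycle 2: issue MUL r1<-Mul2 // r0:7,r1:Mul2,r2:Mul1,r3:9,r4:9,r5:7
cycle 3: issue SUB r4<-Add1 // r0:7,r1:Mul2,r2:Mul1,r3:9,r4:Add1,r5:7
cycle 4: stall // r0:7,r1:Mul2,r2:Mul1,r3:9,r4:Add1,r5:7
cycle 5: CDB Mul1=21; issue MUL r5<-Mul1 // r0:7,r1:Mul2,r2:21,r3:9,r4:Add1,r5:Mul1
cycle 6: CDB Add1=2; stall // r0:7,r1:Mul2,r2:21,r3:9,r4:2,r5:Mul1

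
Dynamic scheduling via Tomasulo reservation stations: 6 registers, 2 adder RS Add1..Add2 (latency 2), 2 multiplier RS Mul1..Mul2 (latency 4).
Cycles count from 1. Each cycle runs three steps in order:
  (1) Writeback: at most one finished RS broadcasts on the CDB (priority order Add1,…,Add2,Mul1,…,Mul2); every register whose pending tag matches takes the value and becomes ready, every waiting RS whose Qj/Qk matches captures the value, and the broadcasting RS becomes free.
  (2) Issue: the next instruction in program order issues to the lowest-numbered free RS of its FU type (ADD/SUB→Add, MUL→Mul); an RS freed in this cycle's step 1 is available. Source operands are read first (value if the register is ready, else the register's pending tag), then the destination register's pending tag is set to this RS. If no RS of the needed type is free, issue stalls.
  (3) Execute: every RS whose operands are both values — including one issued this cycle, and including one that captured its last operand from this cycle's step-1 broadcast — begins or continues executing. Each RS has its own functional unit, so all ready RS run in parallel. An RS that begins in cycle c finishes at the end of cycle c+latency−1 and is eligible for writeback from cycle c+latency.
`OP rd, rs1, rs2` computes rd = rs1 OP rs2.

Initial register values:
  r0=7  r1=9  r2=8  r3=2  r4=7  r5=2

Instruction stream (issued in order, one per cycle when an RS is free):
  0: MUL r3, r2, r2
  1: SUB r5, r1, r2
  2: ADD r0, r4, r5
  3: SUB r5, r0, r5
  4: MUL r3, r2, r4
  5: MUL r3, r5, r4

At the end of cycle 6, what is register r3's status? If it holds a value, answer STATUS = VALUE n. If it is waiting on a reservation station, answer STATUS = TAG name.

STATUS = TAG Mul2

  c1: issue MUL r3<-Mul1  regs: r0:7,r1:9,r2:8,r3:Mul1,r4:7,r5:2
  c2: issue SUB r5<-Add1  regs: r0:7,r1:9,r2:8,r3:Mul1,r4:7,r5:Add1
  c3: issue ADD r0<-Add2  regs: r0:Add2,r1:9,r2:8,r3:Mul1,r4:7,r5:Add1
  c4: CDB Add1=1; issue SUB r5<-Add1  regs: r0:Add2,r1:9,r2:8,r3:Mul1,r4:7,r5:Add1
  c5: CDB Mul1=64; issue MUL r3<-Mul1  regs: r0:Add2,r1:9,r2:8,r3:Mul1,r4:7,r5:Add1
  c6: CDB Add2=8; issue MUL r3<-Mul2  regs: r0:8,r1:9,r2:8,r3:Mul2,r4:7,r5:Add1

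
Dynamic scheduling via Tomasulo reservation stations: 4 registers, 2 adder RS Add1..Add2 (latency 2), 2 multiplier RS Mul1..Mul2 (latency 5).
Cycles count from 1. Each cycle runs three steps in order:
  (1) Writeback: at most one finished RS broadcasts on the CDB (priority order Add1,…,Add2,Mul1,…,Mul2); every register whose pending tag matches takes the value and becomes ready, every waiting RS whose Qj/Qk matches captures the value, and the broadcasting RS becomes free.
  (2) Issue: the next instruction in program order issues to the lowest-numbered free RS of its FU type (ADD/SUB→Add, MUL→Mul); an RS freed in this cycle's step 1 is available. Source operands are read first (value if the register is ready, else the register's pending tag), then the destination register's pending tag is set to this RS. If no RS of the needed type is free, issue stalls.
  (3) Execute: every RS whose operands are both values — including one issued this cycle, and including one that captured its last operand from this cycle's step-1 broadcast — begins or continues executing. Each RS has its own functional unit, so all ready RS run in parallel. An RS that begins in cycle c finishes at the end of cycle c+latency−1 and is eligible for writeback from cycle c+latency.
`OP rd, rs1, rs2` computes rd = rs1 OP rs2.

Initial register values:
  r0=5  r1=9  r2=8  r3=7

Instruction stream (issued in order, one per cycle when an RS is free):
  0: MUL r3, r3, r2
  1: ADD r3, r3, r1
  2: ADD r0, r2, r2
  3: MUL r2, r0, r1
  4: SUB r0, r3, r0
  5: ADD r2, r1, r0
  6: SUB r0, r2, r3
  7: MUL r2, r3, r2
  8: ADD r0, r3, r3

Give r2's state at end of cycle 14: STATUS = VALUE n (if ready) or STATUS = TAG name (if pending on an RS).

c1: issue MUL r3<-Mul1 | r0:5,r1:9,r2:8,r3:Mul1
c2: issue ADD r3<-Add1 | r0:5,r1:9,r2:8,r3:Add1
c3: issue ADD r0<-Add2 | r0:Add2,r1:9,r2:8,r3:Add1
c4: issue MUL r2<-Mul2 | r0:Add2,r1:9,r2:Mul2,r3:Add1
c5: CDB Add2=16; issue SUB r0<-Add2 | r0:Add2,r1:9,r2:Mul2,r3:Add1
c6: CDB Mul1=56; stall | r0:Add2,r1:9,r2:Mul2,r3:Add1
c7: stall | r0:Add2,r1:9,r2:Mul2,r3:Add1
c8: CDB Add1=65; issue ADD r2<-Add1 | r0:Add2,r1:9,r2:Add1,r3:65
c9: stall | r0:Add2,r1:9,r2:Add1,r3:65
c10: CDB Add2=49; issue SUB r0<-Add2 | r0:Add2,r1:9,r2:Add1,r3:65
c11: CDB Mul2=144; issue MUL r2<-Mul1 | r0:Add2,r1:9,r2:Mul1,r3:65
c12: CDB Add1=58; issue ADD r0<-Add1 | r0:Add1,r1:9,r2:Mul1,r3:65
c13: - | r0:Add1,r1:9,r2:Mul1,r3:65
c14: CDB Add1=130 | r0:130,r1:9,r2:Mul1,r3:65

STATUS = TAG Mul1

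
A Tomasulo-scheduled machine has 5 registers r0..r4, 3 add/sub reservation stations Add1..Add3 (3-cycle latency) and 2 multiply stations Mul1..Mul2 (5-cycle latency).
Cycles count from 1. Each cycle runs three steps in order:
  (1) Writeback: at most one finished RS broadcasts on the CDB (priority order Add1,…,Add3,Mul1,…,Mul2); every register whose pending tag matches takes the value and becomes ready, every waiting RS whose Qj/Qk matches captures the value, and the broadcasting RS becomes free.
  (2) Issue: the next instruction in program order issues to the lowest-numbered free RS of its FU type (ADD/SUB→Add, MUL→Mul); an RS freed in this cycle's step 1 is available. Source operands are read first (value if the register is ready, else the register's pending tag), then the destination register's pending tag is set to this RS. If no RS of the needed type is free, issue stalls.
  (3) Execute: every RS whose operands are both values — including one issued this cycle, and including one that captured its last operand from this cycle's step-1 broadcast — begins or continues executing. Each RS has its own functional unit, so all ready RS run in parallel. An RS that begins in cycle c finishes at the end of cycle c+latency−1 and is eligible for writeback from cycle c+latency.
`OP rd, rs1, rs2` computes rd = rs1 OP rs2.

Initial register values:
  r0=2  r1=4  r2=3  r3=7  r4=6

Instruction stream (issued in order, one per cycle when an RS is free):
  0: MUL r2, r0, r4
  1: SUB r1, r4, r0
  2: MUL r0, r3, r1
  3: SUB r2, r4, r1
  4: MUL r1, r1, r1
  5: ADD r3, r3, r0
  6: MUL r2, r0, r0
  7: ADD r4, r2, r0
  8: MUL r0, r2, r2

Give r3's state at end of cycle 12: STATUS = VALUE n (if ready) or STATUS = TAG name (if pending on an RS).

STATUS = TAG Add1

  c1: issue MUL r2<-Mul1  regs: r0:2,r1:4,r2:Mul1,r3:7,r4:6
  c2: issue SUB r1<-Add1  regs: r0:2,r1:Add1,r2:Mul1,r3:7,r4:6
  c3: issue MUL r0<-Mul2  regs: r0:Mul2,r1:Add1,r2:Mul1,r3:7,r4:6
  c4: issue SUB r2<-Add2  regs: r0:Mul2,r1:Add1,r2:Add2,r3:7,r4:6
  c5: CDB Add1=4; stall  regs: r0:Mul2,r1:4,r2:Add2,r3:7,r4:6
  c6: CDB Mul1=12; issue MUL r1<-Mul1  regs: r0:Mul2,r1:Mul1,r2:Add2,r3:7,r4:6
  c7: issue ADD r3<-Add1  regs: r0:Mul2,r1:Mul1,r2:Add2,r3:Add1,r4:6
  c8: CDB Add2=2; stall  regs: r0:Mul2,r1:Mul1,r2:2,r3:Add1,r4:6
  c9: stall  regs: r0:Mul2,r1:Mul1,r2:2,r3:Add1,r4:6
  c10: CDB Mul2=28; issue MUL r2<-Mul2  regs: r0:28,r1:Mul1,r2:Mul2,r3:Add1,r4:6
  c11: CDB Mul1=16; issue ADD r4<-Add2  regs: r0:28,r1:16,r2:Mul2,r3:Add1,r4:Add2
  c12: issue MUL r0<-Mul1  regs: r0:Mul1,r1:16,r2:Mul2,r3:Add1,r4:Add2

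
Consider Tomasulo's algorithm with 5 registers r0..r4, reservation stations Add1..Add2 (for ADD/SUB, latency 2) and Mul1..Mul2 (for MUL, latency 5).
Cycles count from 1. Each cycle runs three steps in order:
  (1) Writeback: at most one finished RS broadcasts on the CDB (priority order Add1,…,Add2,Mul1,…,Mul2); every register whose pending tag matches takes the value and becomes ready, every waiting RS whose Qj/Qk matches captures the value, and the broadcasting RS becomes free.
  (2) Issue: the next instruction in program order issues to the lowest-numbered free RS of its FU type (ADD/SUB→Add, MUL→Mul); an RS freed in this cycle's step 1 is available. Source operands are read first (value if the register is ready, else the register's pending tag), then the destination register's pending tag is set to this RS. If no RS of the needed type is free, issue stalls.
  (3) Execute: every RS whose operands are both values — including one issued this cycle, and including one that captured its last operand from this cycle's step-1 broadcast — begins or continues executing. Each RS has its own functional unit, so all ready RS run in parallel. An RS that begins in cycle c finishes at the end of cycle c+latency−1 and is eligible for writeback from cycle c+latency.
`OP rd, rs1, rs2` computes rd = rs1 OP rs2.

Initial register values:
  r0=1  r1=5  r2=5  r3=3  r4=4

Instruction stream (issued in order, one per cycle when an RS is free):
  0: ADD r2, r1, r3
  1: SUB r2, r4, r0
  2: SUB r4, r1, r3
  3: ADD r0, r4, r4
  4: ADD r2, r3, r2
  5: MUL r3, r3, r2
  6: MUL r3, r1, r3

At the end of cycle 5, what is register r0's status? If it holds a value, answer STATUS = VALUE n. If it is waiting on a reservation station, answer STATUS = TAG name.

  c1: issue ADD r2<-Add1  regs: r0:1,r1:5,r2:Add1,r3:3,r4:4
  c2: issue SUB r2<-Add2  regs: r0:1,r1:5,r2:Add2,r3:3,r4:4
  c3: CDB Add1=8; issue SUB r4<-Add1  regs: r0:1,r1:5,r2:Add2,r3:3,r4:Add1
  c4: CDB Add2=3; issue ADD r0<-Add2  regs: r0:Add2,r1:5,r2:3,r3:3,r4:Add1
  c5: CDB Add1=2; issue ADD r2<-Add1  regs: r0:Add2,r1:5,r2:Add1,r3:3,r4:2

STATUS = TAG Add2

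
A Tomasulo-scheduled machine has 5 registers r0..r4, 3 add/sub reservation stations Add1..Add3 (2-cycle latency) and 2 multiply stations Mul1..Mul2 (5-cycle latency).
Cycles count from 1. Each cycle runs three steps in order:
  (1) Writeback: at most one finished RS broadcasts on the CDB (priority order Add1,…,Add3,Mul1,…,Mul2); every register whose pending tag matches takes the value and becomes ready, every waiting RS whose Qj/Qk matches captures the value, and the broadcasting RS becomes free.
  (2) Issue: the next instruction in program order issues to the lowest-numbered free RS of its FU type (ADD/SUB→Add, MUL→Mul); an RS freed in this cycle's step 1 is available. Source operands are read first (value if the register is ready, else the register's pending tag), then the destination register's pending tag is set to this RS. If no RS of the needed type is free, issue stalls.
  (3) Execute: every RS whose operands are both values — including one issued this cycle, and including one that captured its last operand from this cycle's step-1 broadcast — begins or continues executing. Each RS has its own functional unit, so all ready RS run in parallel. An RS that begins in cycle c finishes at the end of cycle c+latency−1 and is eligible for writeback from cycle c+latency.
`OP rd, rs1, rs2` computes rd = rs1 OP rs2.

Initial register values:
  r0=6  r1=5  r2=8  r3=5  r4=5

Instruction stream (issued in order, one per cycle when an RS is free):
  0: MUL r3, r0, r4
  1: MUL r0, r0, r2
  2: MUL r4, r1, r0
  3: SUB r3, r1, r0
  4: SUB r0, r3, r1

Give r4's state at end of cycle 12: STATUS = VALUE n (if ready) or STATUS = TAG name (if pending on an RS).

STATUS = VALUE 240

cycle 1: issue MUL r3<-Mul1 // r0:6,r1:5,r2:8,r3:Mul1,r4:5
cycle 2: issue MUL r0<-Mul2 // r0:Mul2,r1:5,r2:8,r3:Mul1,r4:5
cycle 3: stall // r0:Mul2,r1:5,r2:8,r3:Mul1,r4:5
cycle 4: stall // r0:Mul2,r1:5,r2:8,r3:Mul1,r4:5
cycle 5: stall // r0:Mul2,r1:5,r2:8,r3:Mul1,r4:5
cycle 6: CDB Mul1=30; issue MUL r4<-Mul1 // r0:Mul2,r1:5,r2:8,r3:30,r4:Mul1
cycle 7: CDB Mul2=48; issue SUB r3<-Add1 // r0:48,r1:5,r2:8,r3:Add1,r4:Mul1
cycle 8: issue SUB r0<-Add2 // r0:Add2,r1:5,r2:8,r3:Add1,r4:Mul1
cycle 9: CDB Add1=-43 // r0:Add2,r1:5,r2:8,r3:-43,r4:Mul1
cycle 10: - // r0:Add2,r1:5,r2:8,r3:-43,r4:Mul1
cycle 11: CDB Add2=-48 // r0:-48,r1:5,r2:8,r3:-43,r4:Mul1
cycle 12: CDB Mul1=240 // r0:-48,r1:5,r2:8,r3:-43,r4:240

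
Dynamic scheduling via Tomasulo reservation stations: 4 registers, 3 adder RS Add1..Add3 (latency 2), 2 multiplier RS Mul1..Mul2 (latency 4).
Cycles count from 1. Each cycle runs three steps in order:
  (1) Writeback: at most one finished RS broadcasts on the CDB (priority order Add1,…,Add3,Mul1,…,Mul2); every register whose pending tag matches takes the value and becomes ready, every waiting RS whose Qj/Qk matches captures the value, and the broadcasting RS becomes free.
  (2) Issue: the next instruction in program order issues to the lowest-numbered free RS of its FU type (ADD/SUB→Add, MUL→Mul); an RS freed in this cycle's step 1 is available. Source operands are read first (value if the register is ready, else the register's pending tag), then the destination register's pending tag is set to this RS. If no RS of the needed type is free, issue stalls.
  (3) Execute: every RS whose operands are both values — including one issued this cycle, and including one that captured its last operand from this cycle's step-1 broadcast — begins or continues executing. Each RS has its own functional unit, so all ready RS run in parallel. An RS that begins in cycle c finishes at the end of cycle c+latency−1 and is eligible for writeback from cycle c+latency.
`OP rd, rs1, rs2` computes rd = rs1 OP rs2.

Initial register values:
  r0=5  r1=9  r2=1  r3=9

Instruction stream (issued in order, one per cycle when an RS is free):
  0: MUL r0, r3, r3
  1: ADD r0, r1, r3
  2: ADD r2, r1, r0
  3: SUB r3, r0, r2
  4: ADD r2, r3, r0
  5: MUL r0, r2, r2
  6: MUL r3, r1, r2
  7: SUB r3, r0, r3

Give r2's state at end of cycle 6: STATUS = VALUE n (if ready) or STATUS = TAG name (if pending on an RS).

  c1: issue MUL r0<-Mul1  regs: r0:Mul1,r1:9,r2:1,r3:9
  c2: issue ADD r0<-Add1  regs: r0:Add1,r1:9,r2:1,r3:9
  c3: issue ADD r2<-Add2  regs: r0:Add1,r1:9,r2:Add2,r3:9
  c4: CDB Add1=18; issue SUB r3<-Add1  regs: r0:18,r1:9,r2:Add2,r3:Add1
  c5: CDB Mul1=81; issue ADD r2<-Add3  regs: r0:18,r1:9,r2:Add3,r3:Add1
  c6: CDB Add2=27; issue MUL r0<-Mul1  regs: r0:Mul1,r1:9,r2:Add3,r3:Add1

STATUS = TAG Add3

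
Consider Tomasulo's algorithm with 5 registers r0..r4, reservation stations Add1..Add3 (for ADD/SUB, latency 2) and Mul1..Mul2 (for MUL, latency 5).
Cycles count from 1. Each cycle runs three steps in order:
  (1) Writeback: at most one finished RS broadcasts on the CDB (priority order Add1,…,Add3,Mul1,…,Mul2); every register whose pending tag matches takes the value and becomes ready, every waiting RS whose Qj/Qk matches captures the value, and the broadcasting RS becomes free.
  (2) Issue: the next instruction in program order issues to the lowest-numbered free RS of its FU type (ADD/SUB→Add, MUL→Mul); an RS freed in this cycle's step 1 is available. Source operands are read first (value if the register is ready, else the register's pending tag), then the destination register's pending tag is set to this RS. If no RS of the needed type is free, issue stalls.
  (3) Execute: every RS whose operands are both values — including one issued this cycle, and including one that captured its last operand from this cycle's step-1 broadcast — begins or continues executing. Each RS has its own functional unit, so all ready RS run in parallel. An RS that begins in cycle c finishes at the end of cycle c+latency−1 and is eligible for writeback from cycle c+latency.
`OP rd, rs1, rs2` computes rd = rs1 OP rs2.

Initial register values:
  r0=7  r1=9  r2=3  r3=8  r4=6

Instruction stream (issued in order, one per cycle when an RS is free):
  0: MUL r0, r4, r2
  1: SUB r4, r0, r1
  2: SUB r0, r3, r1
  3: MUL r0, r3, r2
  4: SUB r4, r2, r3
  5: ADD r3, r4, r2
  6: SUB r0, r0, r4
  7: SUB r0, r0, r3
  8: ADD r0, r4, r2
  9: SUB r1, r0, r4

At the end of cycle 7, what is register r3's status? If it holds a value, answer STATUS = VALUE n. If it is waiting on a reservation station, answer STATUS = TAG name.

c1: issue MUL r0<-Mul1 | r0:Mul1,r1:9,r2:3,r3:8,r4:6
c2: issue SUB r4<-Add1 | r0:Mul1,r1:9,r2:3,r3:8,r4:Add1
c3: issue SUB r0<-Add2 | r0:Add2,r1:9,r2:3,r3:8,r4:Add1
c4: issue MUL r0<-Mul2 | r0:Mul2,r1:9,r2:3,r3:8,r4:Add1
c5: CDB Add2=-1; issue SUB r4<-Add2 | r0:Mul2,r1:9,r2:3,r3:8,r4:Add2
c6: CDB Mul1=18; issue ADD r3<-Add3 | r0:Mul2,r1:9,r2:3,r3:Add3,r4:Add2
c7: CDB Add2=-5; issue SUB r0<-Add2 | r0:Add2,r1:9,r2:3,r3:Add3,r4:-5

STATUS = TAG Add3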